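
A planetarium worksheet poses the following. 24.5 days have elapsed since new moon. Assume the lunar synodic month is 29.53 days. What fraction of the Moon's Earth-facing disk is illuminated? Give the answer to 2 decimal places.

Elongation θ = 360° × 24.5/29.53 ≈ 298.7°.
Illuminated fraction = (1 − cos 298.7°)/2 = (1 − 0.480)/2 ≈ 0.260.

0.26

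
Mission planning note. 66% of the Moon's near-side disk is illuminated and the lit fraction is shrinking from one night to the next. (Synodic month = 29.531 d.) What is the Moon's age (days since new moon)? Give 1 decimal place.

20.6 days

cos θ = 1 − 2f = -0.320, giving a principal value of 108.7°.
A waning Moon lies in 180°–360°, so θ = 360° − 108.7° = 251.3°.
Age = 29.531 × 251.3°/360° ≈ 20.62 days.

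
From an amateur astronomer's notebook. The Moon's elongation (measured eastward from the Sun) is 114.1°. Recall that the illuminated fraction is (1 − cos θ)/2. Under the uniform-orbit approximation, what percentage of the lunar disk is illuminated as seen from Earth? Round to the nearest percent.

70%

f = (1 − cos 114.1°)/2 = (1 − (-0.408))/2 ≈ 0.704, i.e. 70%.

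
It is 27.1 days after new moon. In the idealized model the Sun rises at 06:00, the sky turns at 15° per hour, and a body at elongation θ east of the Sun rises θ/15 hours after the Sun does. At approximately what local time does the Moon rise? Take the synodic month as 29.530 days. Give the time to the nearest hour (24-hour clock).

04:00

Phase angle: θ = 360°·(27.1 d)/(29.530 d) = 330.4°.
Delay after the Sun = 330.4° / (15°/h) ≈ 22.03 h.
06:00 + 22.03 h ≈ 04:02 → 04:00 to the nearest hour.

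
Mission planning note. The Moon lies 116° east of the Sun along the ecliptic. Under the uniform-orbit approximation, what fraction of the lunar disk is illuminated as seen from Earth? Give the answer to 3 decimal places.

0.719

cos 116° = (-0.438), so f = (1 − (-0.438))/2 = 0.719.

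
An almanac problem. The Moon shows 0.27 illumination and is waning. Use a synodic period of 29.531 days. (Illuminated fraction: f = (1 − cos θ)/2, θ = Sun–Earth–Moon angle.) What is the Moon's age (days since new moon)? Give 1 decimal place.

24.4 days

cos θ = 1 − 2f = 0.460, giving a principal value of 62.6°.
Waning ⇒ past full, so θ = 360° − 62.6° = 297.4°.
That fraction of the synodic month is 297.4/360 × 29.531 d ≈ 24.39 d.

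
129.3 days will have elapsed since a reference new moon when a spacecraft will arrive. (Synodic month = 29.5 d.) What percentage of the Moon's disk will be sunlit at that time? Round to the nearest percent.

129.3/29.5 = 4.383 lunations, so 4 complete cycles and 11.30 d into the next.
Phase angle: θ = 360°·(11.30 d)/(29.5 d) = 137.9°.
Illuminated fraction = (1 − cos 137.9°)/2 = (1 − (-0.742))/2 ≈ 0.871, so 87%.

87%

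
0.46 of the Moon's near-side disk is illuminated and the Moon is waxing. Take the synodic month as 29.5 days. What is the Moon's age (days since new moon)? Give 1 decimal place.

7.0 days

From f = (1 − cos θ)/2: cos θ = 1 − 2×0.46 = 0.080; arccos → 85.4°.
Before full moon the principal value applies: θ = 85.4°.
At 360°/29.5 d per day, 85.4° corresponds to 7.00 days.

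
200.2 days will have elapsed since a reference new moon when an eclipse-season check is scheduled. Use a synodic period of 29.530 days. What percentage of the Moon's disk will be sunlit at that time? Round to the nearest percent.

200.2/29.530 = 6.780 lunations, so 6 complete cycles and 23.02 d into the next.
Elongation θ = 360° × 23.02/29.530 ≈ 280.6°.
cos 280.6° = 0.185, so f = (1 − 0.185)/2 = 0.408, so 41%.

41%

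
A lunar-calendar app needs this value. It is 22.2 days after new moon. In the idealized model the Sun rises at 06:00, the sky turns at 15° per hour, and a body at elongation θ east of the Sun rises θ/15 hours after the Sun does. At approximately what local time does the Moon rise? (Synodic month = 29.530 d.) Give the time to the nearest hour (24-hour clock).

00:00

Elongation θ = 360° × 22.2/29.530 ≈ 270.6°.
Delay after the Sun = 270.6° / (15°/h) ≈ 18.04 h.
06:00 + 18.04 h ≈ 00:03 → 00:00 to the nearest hour.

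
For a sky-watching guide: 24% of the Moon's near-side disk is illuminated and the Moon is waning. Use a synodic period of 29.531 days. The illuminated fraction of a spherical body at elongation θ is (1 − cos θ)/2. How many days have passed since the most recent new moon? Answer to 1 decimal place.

From f = (1 − cos θ)/2: cos θ = 1 − 2×0.24 = 0.520; arccos → 58.7°.
Waning ⇒ past full, so θ = 360° − 58.7° = 301.3°.
At 360°/29.531 d per day, 301.3° corresponds to 24.72 days.

24.7 days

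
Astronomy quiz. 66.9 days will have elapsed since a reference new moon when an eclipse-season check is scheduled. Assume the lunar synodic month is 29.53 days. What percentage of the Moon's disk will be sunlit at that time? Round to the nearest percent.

55%

Reduce mod P: 66.9 − 2×29.53 = 7.84 d into the current lunation.
Phase angle: θ = 360°·(7.84 d)/(29.53 d) = 95.6°.
Illuminated fraction = (1 − cos 95.6°)/2 = (1 − (-0.097))/2 ≈ 0.549, so 55%.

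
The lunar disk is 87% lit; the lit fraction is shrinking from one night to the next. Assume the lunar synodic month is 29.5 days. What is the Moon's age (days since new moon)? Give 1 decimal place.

From f = (1 − cos θ)/2: cos θ = 1 − 2×0.87 = -0.740; arccos → 137.7°.
Waning ⇒ past full, so θ = 360° − 137.7° = 222.3°.
At 360°/29.5 d per day, 222.3° corresponds to 18.21 days.

18.2 days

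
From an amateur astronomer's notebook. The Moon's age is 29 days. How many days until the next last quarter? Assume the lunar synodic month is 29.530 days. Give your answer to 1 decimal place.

22.7 days

Last quarter is 0.75 of the way through the cycle: age 0.75 × 29.530 = 22.148 d.
This lunation's last quarter (22.148 d) has passed, so add one period: 51.678 − 29 = 22.678 days.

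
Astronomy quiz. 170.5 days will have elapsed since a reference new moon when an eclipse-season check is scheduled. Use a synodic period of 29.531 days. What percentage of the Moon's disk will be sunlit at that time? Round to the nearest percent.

43%

170.5/29.531 = 5.774 lunations, so 5 complete cycles and 22.84 d into the next.
Phase angle: θ = 360°·(22.84 d)/(29.531 d) = 278.5°.
cos 278.5° = 0.148, so f = (1 − 0.148)/2 = 0.426, so 43%.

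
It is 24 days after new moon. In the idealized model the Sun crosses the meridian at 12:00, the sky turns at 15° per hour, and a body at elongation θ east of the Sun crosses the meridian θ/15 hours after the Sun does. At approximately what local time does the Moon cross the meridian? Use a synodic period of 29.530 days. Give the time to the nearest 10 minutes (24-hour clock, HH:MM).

07:30

Phase angle: θ = 360°·(24 d)/(29.530 d) = 292.6°.
The Moon trails the Sun by θ/15 = 292.6/15 ≈ 19.51 hours.
12:00 + 19.506 h ≈ 07:30 → 07:30 to the nearest ten minutes.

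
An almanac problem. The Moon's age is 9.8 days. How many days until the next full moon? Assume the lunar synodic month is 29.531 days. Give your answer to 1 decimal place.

5.0 days

Full moon is 0.5 of the way through the cycle: age 0.5 × 29.531 = 14.765 d.
So 4.965 days remain (14.765 − 9.8).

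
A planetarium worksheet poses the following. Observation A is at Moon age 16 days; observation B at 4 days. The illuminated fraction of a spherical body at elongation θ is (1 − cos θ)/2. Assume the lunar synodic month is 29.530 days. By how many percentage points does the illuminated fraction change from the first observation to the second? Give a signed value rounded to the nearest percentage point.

-81 pp

θ₁ = 360° × 16/29.530 = 195.1°, f₁ = (1 − cos θ₁)/2 = 0.983.
θ₂ = 360° × 4/29.530 = 48.8°, f₂ = (1 − cos θ₂)/2 = 0.170.
Change = f₂ − f₁ = -0.812 → -81 percentage points.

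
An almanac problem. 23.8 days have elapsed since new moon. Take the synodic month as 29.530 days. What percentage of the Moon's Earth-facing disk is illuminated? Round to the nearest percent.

33%

Elongation θ = 360° × 23.8/29.530 ≈ 290.1°.
cos 290.1° = 0.344, so f = (1 − 0.344)/2 = 0.328, so 33%.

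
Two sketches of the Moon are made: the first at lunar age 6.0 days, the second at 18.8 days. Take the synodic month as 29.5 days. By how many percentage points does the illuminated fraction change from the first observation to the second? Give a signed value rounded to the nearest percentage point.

+47 pp

First observation: θ = 360°·6.0/29.5 = 73.2°, so f = 0.356.
Second observation: θ = 229.4°, f = 0.825.
Δf = 0.825 − 0.356 = +0.470, i.e. +47 pp.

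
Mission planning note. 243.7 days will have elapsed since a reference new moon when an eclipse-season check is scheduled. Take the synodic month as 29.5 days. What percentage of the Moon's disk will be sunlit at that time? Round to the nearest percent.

243.7 d spans 8 complete synodic months (8 × 29.5 = 236.00 d) plus 7.70 d.
Phase angle: θ = 360°·(7.70 d)/(29.5 d) = 94.0°.
Illuminated fraction = (1 − cos 94.0°)/2 = (1 − (-0.069))/2 ≈ 0.535, so 53%.

53%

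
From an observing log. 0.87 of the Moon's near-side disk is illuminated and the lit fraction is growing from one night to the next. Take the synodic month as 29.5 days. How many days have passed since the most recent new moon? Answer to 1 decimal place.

11.3 days

From f = (1 − cos θ)/2: cos θ = 1 − 2×0.87 = -0.740; arccos → 137.7°.
Waxing ⇒ before full, so θ = 137.7°.
At 360°/29.5 d per day, 137.7° corresponds to 11.29 days.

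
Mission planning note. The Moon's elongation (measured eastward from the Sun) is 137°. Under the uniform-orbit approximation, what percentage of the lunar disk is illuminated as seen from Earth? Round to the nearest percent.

87%

Half-versine of 137°: (1 − (-0.731))/2 = 0.866, i.e. 87%.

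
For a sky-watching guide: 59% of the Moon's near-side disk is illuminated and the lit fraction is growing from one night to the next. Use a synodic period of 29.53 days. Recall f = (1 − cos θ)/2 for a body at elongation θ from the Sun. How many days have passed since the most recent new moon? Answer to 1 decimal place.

Invert f = (1 − cos θ)/2 to get cos θ = 1 − 2(0.59) = -0.180, hence θ₀ = arccos -0.180 = 100.4°.
Before full moon the principal value applies: θ = 100.4°.
That fraction of the synodic month is 100.4/360 × 29.53 d ≈ 8.23 d.

8.2 days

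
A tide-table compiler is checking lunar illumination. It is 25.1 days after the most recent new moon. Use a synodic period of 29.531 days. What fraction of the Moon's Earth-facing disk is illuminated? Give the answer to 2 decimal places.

Phase angle: θ = 360°·(25.1 d)/(29.531 d) = 306.0°.
Illuminated fraction = (1 − cos 306.0°)/2 = (1 − 0.588)/2 ≈ 0.206.

0.21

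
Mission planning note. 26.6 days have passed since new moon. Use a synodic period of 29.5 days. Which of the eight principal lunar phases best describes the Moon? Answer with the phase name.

θ ≈ 360° × 26.6/29.5 = 325°, which falls in the waning crescent sector.

waning crescent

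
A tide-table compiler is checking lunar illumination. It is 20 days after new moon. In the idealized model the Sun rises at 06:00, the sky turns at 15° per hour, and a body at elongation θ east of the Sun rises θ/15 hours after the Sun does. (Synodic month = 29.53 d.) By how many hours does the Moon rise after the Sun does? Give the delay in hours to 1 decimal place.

Phase angle: θ = 360°·(20 d)/(29.53 d) = 243.8°.
The Moon trails the Sun by θ/15 = 243.8/15 ≈ 16.25 hours.
So the Moon rises 16.25 h after the Sun.

16.3 h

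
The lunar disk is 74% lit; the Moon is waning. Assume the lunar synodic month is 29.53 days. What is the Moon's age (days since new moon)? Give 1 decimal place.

From f = (1 − cos θ)/2: cos θ = 1 − 2×0.74 = -0.480; arccos → 118.7°.
Waning ⇒ past full, so θ = 360° − 118.7° = 241.3°.
Age = 29.53 × 241.3°/360° ≈ 19.79 days.

19.8 days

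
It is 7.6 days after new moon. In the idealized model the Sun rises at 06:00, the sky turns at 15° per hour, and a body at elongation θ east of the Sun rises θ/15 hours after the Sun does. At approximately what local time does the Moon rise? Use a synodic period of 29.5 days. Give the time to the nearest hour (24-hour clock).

Phase angle: θ = 360°·(7.6 d)/(29.5 d) = 92.7°.
The Moon trails the Sun by θ/15 = 92.7/15 ≈ 6.18 hours.
06:00 + 6.18 h ≈ 12:11 → 12:00 to the nearest hour.

12:00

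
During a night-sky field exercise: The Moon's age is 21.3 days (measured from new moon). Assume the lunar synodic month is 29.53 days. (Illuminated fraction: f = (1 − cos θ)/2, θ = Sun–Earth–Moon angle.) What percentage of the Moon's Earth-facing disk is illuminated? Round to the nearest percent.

59%

Elongation θ = 360° × 21.3/29.53 ≈ 259.7°.
Illuminated fraction = (1 − cos 259.7°)/2 = (1 − (-0.179))/2 ≈ 0.590, so 59%.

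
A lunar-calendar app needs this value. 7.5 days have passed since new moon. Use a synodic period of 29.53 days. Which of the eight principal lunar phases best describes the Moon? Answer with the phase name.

first quarter

At 7.5/29.53 of the cycle, θ ≈ 91° — the first quarter range.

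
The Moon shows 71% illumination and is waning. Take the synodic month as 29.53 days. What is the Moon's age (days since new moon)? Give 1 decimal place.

20.1 days

From f = (1 − cos θ)/2: cos θ = 1 − 2×0.71 = -0.420; arccos → 114.8°.
Waning ⇒ past full, so θ = 360° − 114.8° = 245.2°.
That fraction of the synodic month is 245.2/360 × 29.53 d ≈ 20.11 d.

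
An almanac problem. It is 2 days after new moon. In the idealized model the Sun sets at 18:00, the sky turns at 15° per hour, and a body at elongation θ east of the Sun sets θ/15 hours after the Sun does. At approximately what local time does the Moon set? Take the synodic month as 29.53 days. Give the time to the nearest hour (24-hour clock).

20:00

The Moon has covered 2/29.53 of its cycle, so θ ≈ 360° × 2/29.53 = 24.4°.
Delay after the Sun = 24.4° / (15°/h) ≈ 1.63 h.
18:00 + 1.63 h ≈ 19:38 → 20:00 to the nearest hour.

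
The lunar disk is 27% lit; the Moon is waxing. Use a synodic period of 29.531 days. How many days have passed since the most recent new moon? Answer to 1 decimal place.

Invert f = (1 − cos θ)/2 to get cos θ = 1 − 2(0.27) = 0.460, hence θ₀ = arccos 0.460 = 62.6°.
Waxing ⇒ before full, so θ = 62.6°.
That fraction of the synodic month is 62.6/360 × 29.531 d ≈ 5.14 d.

5.1 days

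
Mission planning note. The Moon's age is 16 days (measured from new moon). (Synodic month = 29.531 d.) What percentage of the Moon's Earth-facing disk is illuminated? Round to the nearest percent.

Phase angle: θ = 360°·(16 d)/(29.531 d) = 195.0°.
cos 195.0° = (-0.966), so f = (1 − (-0.966))/2 = 0.983, so 98%.

98%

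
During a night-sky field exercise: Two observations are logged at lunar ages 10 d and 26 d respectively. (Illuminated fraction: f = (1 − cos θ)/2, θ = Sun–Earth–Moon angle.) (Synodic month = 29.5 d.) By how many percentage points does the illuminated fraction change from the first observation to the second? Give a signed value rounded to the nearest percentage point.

θ₁ = 360° × 10/29.5 = 122.0°, f₁ = (1 − cos θ₁)/2 = 0.765.
θ₂ = 360° × 26/29.5 = 317.3°, f₂ = (1 − cos θ₂)/2 = 0.133.
Change = f₂ − f₁ = -0.633 → -63 percentage points.

-63 percentage points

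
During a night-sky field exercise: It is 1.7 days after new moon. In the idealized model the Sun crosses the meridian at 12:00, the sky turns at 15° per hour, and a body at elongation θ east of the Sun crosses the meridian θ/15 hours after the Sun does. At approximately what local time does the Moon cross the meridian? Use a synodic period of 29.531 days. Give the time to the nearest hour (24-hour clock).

13:00

The Moon has covered 1.7/29.531 of its cycle, so θ ≈ 360° × 1.7/29.531 = 20.7°.
Delay after the Sun = 20.7° / (15°/h) ≈ 1.38 h.
12:00 + 1.38 h ≈ 13:23 → 13:00 to the nearest hour.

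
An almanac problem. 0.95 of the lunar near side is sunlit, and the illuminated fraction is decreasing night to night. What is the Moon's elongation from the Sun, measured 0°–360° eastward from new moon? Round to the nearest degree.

From f = (1 − cos θ)/2: cos θ = 1 − 2×0.95 = -0.900; arccos → 154.2°.
A waning Moon lies in 180°–360°, so θ = 360° − 154.2° = 205.8°.

206°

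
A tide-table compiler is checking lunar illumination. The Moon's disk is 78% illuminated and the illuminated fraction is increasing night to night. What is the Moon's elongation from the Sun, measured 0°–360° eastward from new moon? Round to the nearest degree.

124°

cos θ = 1 − 2f = -0.560, giving a principal value of 124.1°.
The Moon is waxing (0°–180°), so θ = 124.1° directly.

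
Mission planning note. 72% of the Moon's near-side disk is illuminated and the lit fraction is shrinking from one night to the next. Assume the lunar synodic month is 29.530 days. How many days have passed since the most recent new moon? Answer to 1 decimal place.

20.0 days

From f = (1 − cos θ)/2: cos θ = 1 − 2×0.72 = -0.440; arccos → 116.1°.
Since the Moon is past full (waning), take the reflex angle: θ = 360° − 116.1° = 243.9°.
At 360°/29.530 d per day, 243.9° corresponds to 20.01 days.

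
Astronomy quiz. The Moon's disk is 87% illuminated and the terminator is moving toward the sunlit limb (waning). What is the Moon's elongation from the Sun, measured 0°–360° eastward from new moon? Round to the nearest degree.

cos θ = 1 − 2f = -0.740, giving a principal value of 137.7°.
Since the Moon is past full (waning), take the reflex angle: θ = 360° − 137.7° = 222.3°.

222°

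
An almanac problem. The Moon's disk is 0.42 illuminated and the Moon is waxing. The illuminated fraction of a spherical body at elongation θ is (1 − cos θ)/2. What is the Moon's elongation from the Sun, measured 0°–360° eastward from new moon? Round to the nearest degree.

cos θ = 1 − 2f = 0.160, giving a principal value of 80.8°.
Before full moon the principal value applies: θ = 80.8°.

81°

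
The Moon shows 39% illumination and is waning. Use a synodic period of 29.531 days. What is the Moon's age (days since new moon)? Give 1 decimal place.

cos θ = 1 − 2f = 0.220, giving a principal value of 77.3°.
Since the Moon is past full (waning), take the reflex angle: θ = 360° − 77.3° = 282.7°.
Age = 29.531 × 282.7°/360° ≈ 23.19 days.

23.2 days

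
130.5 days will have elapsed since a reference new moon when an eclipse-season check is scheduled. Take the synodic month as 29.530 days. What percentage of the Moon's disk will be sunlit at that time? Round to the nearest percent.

94%

130.5/29.530 = 4.419 lunations, so 4 complete cycles and 12.38 d into the next.
The Moon has covered 12.38/29.530 of its cycle, so θ ≈ 360° × 12.38/29.530 = 150.9°.
Illuminated fraction = (1 − cos 150.9°)/2 = (1 − (-0.874))/2 ≈ 0.937, so 94%.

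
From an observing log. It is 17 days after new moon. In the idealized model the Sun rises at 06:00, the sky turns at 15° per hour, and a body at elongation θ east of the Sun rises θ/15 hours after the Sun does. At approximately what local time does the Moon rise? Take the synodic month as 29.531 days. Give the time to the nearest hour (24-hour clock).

20:00

Phase angle: θ = 360°·(17 d)/(29.531 d) = 207.2°.
At 15° of sky rotation per hour, 207.2° corresponds to a 13.82 h lag.
06:00 + 13.82 h ≈ 19:49 → 20:00 to the nearest hour.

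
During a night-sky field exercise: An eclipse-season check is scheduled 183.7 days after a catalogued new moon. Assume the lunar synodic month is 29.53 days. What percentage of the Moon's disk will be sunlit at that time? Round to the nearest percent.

183.7/29.53 = 6.221 lunations, so 6 complete cycles and 6.52 d into the next.
Phase angle: θ = 360°·(6.52 d)/(29.53 d) = 79.5°.
cos 79.5° = 0.182, so f = (1 − 0.182)/2 = 0.409, so 41%.

41%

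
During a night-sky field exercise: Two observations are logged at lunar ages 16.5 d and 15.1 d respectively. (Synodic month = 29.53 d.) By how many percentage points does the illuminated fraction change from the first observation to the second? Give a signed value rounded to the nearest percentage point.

+3 percentage points

θ₁ = 360° × 16.5/29.53 = 201.2°, f₁ = (1 − cos θ₁)/2 = 0.966.
θ₂ = 360° × 15.1/29.53 = 184.1°, f₂ = (1 − cos θ₂)/2 = 0.999.
Change = f₂ − f₁ = +0.032 → +3 percentage points.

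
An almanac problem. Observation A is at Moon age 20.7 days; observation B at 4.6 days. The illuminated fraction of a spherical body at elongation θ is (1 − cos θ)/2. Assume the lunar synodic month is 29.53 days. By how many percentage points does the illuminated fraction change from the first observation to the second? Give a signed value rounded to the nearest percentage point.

-43 pp

First observation: θ = 360°·20.7/29.53 = 252.4°, so f = 0.652.
Second observation: θ = 56.1°, f = 0.221.
Δf = 0.221 − 0.652 = -0.431, i.e. -43 pp.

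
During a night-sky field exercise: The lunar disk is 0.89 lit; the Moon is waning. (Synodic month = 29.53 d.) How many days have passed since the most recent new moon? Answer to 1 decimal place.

cos θ = 1 − 2f = -0.780, giving a principal value of 141.3°.
Waning ⇒ past full, so θ = 360° − 141.3° = 218.7°.
Age = 29.53 × 218.7°/360° ≈ 17.94 days.

17.9 days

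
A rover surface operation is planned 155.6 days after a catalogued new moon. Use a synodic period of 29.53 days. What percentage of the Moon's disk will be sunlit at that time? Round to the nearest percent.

Reduce mod P: 155.6 − 5×29.53 = 7.95 d into the current lunation.
Phase angle: θ = 360°·(7.95 d)/(29.53 d) = 96.9°.
Illuminated fraction = (1 − cos 96.9°)/2 = (1 − (-0.120))/2 ≈ 0.560, so 56%.

56%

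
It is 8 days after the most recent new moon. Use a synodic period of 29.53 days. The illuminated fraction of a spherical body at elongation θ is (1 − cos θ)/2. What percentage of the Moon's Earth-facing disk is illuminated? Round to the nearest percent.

57%

The Moon has covered 8/29.53 of its cycle, so θ ≈ 360° × 8/29.53 = 97.5°.
With cos θ = (-0.131), the lit fraction is (1 − (-0.131))/2 ≈ 0.566, so 57%.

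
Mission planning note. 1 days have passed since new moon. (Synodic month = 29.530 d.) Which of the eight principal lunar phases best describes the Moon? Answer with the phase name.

new moon

θ ≈ 360° × 1/29.530 = 12°, which falls in the new moon sector.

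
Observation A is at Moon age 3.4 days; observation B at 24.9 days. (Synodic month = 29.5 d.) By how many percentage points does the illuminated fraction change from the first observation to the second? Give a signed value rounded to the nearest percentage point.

+10 pp

First observation: θ = 360°·3.4/29.5 = 41.5°, so f = 0.125.
Second observation: θ = 303.9°, f = 0.221.
Δf = 0.221 − 0.125 = +0.096, i.e. +10 pp.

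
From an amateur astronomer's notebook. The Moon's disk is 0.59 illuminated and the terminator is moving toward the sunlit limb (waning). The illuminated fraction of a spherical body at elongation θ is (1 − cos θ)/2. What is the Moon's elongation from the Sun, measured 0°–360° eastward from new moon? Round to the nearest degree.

From f = (1 − cos θ)/2: cos θ = 1 − 2×0.59 = -0.180; arccos → 100.4°.
A waning Moon lies in 180°–360°, so θ = 360° − 100.4° = 259.6°.

260°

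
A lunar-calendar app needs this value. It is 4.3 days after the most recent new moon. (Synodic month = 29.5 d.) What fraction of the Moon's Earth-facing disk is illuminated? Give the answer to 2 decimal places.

Phase angle: θ = 360°·(4.3 d)/(29.5 d) = 52.5°.
With cos θ = 0.609, the lit fraction is (1 − 0.609)/2 ≈ 0.195.

0.20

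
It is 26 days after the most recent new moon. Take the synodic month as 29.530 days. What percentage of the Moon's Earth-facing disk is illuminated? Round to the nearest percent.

13%

Phase angle: θ = 360°·(26 d)/(29.530 d) = 317.0°.
With cos θ = 0.731, the lit fraction is (1 − 0.731)/2 ≈ 0.135, so 13%.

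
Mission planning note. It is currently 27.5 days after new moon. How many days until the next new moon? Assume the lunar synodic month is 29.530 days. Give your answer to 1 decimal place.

One full lunation from the last new moon is 29.530 d; remaining = 29.530 − 27.5 = 2.030 d.

2.0 days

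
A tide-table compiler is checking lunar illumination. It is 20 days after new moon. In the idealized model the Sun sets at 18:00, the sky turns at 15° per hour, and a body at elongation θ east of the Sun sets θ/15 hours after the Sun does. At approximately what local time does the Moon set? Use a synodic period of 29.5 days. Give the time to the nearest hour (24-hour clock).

Elongation θ = 360° × 20/29.5 ≈ 244.1°.
At 15° of sky rotation per hour, 244.1° corresponds to a 16.27 h lag.
18:00 + 16.27 h ≈ 10:16 → 10:00 to the nearest hour.

10:00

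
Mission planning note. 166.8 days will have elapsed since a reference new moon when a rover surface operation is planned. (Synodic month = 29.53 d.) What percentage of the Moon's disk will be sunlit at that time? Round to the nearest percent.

166.8/29.53 = 5.648 lunations, so 5 complete cycles and 19.15 d into the next.
Phase angle: θ = 360°·(19.15 d)/(29.53 d) = 233.5°.
Illuminated fraction = (1 − cos 233.5°)/2 = (1 − (-0.595))/2 ≈ 0.798, so 80%.

80%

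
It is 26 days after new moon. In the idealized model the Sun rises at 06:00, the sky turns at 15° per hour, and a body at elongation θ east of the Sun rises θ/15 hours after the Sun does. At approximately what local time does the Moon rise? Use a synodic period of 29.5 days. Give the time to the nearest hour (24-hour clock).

Elongation θ = 360° × 26/29.5 ≈ 317.3°.
At 15° of sky rotation per hour, 317.3° corresponds to a 21.15 h lag.
06:00 + 21.15 h ≈ 03:09 → 03:00 to the nearest hour.

03:00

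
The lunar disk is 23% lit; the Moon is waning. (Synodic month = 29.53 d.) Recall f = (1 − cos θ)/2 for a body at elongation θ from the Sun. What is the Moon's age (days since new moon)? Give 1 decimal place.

24.8 days

From f = (1 − cos θ)/2: cos θ = 1 − 2×0.23 = 0.540; arccos → 57.3°.
A waning Moon lies in 180°–360°, so θ = 360° − 57.3° = 302.7°.
Age = 29.53 × 302.7°/360° ≈ 24.83 days.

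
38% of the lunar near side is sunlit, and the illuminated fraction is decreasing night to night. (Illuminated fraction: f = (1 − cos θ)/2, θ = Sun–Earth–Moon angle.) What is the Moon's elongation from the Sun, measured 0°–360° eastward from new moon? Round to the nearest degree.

cos θ = 1 − 2f = 0.240, giving a principal value of 76.1°.
A waning Moon lies in 180°–360°, so θ = 360° − 76.1° = 283.9°.

284°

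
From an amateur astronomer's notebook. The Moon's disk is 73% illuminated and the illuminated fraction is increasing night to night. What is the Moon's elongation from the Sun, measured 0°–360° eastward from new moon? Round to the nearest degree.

117°

cos θ = 1 − 2f = -0.460, giving a principal value of 117.4°.
The Moon is waxing (0°–180°), so θ = 117.4° directly.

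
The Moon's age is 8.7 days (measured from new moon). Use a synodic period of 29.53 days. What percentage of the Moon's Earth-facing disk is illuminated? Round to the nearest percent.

64%

Elongation θ = 360° × 8.7/29.53 ≈ 106.1°.
With cos θ = (-0.277), the lit fraction is (1 − (-0.277))/2 ≈ 0.638, so 64%.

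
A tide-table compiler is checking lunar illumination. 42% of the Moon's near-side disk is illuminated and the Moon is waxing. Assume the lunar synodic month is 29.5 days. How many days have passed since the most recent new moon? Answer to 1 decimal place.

From f = (1 − cos θ)/2: cos θ = 1 − 2×0.42 = 0.160; arccos → 80.8°.
The Moon is waxing (0°–180°), so θ = 80.8° directly.
At 360°/29.5 d per day, 80.8° corresponds to 6.62 days.

6.6 days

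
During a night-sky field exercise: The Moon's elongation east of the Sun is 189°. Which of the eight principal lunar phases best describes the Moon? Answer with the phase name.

full moon

189° lies in the full moon sector of the 8-phase cycle.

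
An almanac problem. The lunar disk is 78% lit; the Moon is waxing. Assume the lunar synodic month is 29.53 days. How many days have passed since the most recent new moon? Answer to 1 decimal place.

10.2 days

Invert f = (1 − cos θ)/2 to get cos θ = 1 − 2(0.78) = -0.560, hence θ₀ = arccos -0.560 = 124.1°.
The Moon is waxing (0°–180°), so θ = 124.1° directly.
That fraction of the synodic month is 124.1/360 × 29.53 d ≈ 10.18 d.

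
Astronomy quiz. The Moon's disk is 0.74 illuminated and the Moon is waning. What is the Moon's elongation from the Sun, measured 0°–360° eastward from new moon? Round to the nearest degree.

241°

From f = (1 − cos θ)/2: cos θ = 1 − 2×0.74 = -0.480; arccos → 118.7°.
Since the Moon is past full (waning), take the reflex angle: θ = 360° − 118.7° = 241.3°.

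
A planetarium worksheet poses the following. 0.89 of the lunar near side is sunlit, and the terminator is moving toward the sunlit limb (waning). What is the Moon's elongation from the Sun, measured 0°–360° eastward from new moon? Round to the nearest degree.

cos θ = 1 − 2f = -0.780, giving a principal value of 141.3°.
Since the Moon is past full (waning), take the reflex angle: θ = 360° − 141.3° = 218.7°.

219°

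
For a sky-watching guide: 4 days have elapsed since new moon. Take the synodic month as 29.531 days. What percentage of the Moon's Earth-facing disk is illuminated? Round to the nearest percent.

Phase angle: θ = 360°·(4 d)/(29.531 d) = 48.8°.
Illuminated fraction = (1 − cos 48.8°)/2 = (1 − 0.659)/2 ≈ 0.170, so 17%.

17%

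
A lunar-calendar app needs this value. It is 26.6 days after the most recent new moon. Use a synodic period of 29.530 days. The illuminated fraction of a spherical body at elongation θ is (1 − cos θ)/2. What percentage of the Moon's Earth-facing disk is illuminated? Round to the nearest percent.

Phase angle: θ = 360°·(26.6 d)/(29.530 d) = 324.3°.
With cos θ = 0.812, the lit fraction is (1 − 0.812)/2 ≈ 0.094, so 9%.

9%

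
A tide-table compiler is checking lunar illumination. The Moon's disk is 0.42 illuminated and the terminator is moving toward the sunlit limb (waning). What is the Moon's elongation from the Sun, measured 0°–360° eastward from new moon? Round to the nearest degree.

279°

cos θ = 1 − 2f = 0.160, giving a principal value of 80.8°.
Waning ⇒ past full, so θ = 360° − 80.8° = 279.2°.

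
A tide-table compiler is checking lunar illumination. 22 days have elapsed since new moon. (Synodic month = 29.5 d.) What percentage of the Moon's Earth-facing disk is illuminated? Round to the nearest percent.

The Moon has covered 22/29.5 of its cycle, so θ ≈ 360° × 22/29.5 = 268.5°.
Illuminated fraction = (1 − cos 268.5°)/2 = (1 − (-0.027))/2 ≈ 0.513, so 51%.

51%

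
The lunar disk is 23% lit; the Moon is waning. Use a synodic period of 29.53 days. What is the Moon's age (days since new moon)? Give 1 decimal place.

24.8 days

cos θ = 1 − 2f = 0.540, giving a principal value of 57.3°.
Since the Moon is past full (waning), take the reflex angle: θ = 360° − 57.3° = 302.7°.
That fraction of the synodic month is 302.7/360 × 29.53 d ≈ 24.83 d.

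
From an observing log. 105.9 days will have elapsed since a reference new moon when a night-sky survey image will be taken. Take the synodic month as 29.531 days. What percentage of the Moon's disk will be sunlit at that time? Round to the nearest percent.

93%

105.9/29.531 = 3.586 lunations, so 3 complete cycles and 17.31 d into the next.
Phase angle: θ = 360°·(17.31 d)/(29.531 d) = 211.0°.
Illuminated fraction = (1 − cos 211.0°)/2 = (1 − (-0.857))/2 ≈ 0.929, so 93%.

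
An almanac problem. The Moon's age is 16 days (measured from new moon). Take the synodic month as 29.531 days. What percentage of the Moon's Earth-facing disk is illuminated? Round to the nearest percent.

98%

Elongation θ = 360° × 16/29.531 ≈ 195.0°.
Illuminated fraction = (1 − cos 195.0°)/2 = (1 − (-0.966))/2 ≈ 0.983, so 98%.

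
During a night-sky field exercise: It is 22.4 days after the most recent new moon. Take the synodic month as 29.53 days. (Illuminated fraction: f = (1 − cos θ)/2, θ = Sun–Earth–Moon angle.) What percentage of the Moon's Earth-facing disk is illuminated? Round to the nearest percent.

47%

The Moon has covered 22.4/29.53 of its cycle, so θ ≈ 360° × 22.4/29.53 = 273.1°.
Illuminated fraction = (1 − cos 273.1°)/2 = (1 − 0.054)/2 ≈ 0.473, so 47%.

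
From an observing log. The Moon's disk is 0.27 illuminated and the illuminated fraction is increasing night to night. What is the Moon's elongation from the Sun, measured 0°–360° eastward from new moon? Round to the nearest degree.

cos θ = 1 − 2f = 0.460, giving a principal value of 62.6°.
Before full moon the principal value applies: θ = 62.6°.

63°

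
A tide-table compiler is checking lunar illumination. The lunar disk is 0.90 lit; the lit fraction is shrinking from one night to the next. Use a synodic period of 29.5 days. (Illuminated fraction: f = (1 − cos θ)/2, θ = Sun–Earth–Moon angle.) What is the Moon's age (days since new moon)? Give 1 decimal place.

17.8 days

Invert f = (1 − cos θ)/2 to get cos θ = 1 − 2(0.90) = -0.800, hence θ₀ = arccos -0.800 = 143.1°.
A waning Moon lies in 180°–360°, so θ = 360° − 143.1° = 216.9°.
Age = 29.5 × 216.9°/360° ≈ 17.77 days.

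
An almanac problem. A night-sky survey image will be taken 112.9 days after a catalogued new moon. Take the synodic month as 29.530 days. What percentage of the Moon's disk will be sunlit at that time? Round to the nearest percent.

28%

112.9/29.530 = 3.823 lunations, so 3 complete cycles and 24.31 d into the next.
Phase angle: θ = 360°·(24.31 d)/(29.530 d) = 296.4°.
Illuminated fraction = (1 − cos 296.4°)/2 = (1 − 0.444)/2 ≈ 0.278, so 28%.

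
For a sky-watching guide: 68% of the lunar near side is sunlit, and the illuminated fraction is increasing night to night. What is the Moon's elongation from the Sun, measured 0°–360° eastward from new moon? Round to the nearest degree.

111°

Invert f = (1 − cos θ)/2 to get cos θ = 1 − 2(0.68) = -0.360, hence θ₀ = arccos -0.360 = 111.1°.
The Moon is waxing (0°–180°), so θ = 111.1° directly.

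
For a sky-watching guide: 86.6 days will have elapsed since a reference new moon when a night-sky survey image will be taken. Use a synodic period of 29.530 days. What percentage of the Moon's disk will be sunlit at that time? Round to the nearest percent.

4%

86.6 d spans 2 complete synodic months (2 × 29.530 = 59.06 d) plus 27.54 d.
Elongation θ = 360° × 27.54/29.530 ≈ 335.7°.
Illuminated fraction = (1 − cos 335.7°)/2 = (1 − 0.912)/2 ≈ 0.044, so 4%.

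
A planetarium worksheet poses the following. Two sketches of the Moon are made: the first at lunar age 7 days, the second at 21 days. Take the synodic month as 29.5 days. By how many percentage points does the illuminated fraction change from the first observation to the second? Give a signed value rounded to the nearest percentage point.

+16 pp

First observation: θ = 360°·7/29.5 = 85.4°, so f = 0.460.
Second observation: θ = 256.3°, f = 0.619.
Δf = 0.619 − 0.460 = +0.159, i.e. +16 pp.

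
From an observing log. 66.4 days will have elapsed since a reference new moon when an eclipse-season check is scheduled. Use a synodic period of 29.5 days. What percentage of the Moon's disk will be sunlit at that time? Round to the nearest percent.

66.4/29.5 = 2.251 lunations, so 2 complete cycles and 7.40 d into the next.
The Moon has covered 7.40/29.5 of its cycle, so θ ≈ 360° × 7.40/29.5 = 90.3°.
With cos θ = (-0.005), the lit fraction is (1 − (-0.005))/2 ≈ 0.503, so 50%.

50%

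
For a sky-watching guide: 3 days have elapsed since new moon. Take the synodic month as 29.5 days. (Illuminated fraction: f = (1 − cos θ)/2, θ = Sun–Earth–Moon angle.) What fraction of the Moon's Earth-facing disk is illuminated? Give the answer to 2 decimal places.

0.10

Elongation θ = 360° × 3/29.5 ≈ 36.6°.
cos 36.6° = 0.803, so f = (1 − 0.803)/2 = 0.099.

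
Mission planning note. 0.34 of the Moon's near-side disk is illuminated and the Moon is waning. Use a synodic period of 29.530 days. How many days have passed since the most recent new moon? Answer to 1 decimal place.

23.7 days

Invert f = (1 − cos θ)/2 to get cos θ = 1 − 2(0.34) = 0.320, hence θ₀ = arccos 0.320 = 71.3°.
Since the Moon is past full (waning), take the reflex angle: θ = 360° − 71.3° = 288.7°.
Age = 29.530 × 288.7°/360° ≈ 23.68 days.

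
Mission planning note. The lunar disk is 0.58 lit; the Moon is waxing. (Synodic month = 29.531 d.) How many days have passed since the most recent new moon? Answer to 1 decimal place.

cos θ = 1 − 2f = -0.160, giving a principal value of 99.2°.
Before full moon the principal value applies: θ = 99.2°.
At 360°/29.531 d per day, 99.2° corresponds to 8.14 days.

8.1 days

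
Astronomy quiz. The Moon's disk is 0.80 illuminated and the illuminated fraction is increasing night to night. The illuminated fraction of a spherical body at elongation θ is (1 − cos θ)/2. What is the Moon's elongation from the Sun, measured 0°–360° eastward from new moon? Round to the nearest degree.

127°

cos θ = 1 − 2f = -0.600, giving a principal value of 126.9°.
The Moon is waxing (0°–180°), so θ = 126.9° directly.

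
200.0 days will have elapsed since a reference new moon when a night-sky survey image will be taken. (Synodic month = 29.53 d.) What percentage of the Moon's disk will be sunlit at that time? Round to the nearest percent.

Reduce mod P: 200.0 − 6×29.53 = 22.82 d into the current lunation.
Phase angle: θ = 360°·(22.82 d)/(29.53 d) = 278.2°.
Illuminated fraction = (1 − cos 278.2°)/2 = (1 − 0.143)/2 ≈ 0.429, so 43%.

43%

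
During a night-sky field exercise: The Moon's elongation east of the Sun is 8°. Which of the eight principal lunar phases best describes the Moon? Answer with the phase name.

new moon

The new moon sector spans roughly -22°–22°; 8° falls inside it.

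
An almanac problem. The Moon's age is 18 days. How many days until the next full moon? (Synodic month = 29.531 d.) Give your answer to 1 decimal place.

Full moon is 0.5 of the way through the cycle: age 0.5 × 29.531 = 14.765 d.
This lunation's full moon (14.765 d) has passed, so add one period: 44.296 − 18 = 26.296 days.

26.3 days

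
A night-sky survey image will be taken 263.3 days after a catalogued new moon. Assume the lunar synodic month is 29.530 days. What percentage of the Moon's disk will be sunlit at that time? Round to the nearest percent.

263.3/29.530 = 8.916 lunations, so 8 complete cycles and 27.06 d into the next.
The Moon has covered 27.06/29.530 of its cycle, so θ ≈ 360° × 27.06/29.530 = 329.9°.
With cos θ = 0.865, the lit fraction is (1 − 0.865)/2 ≈ 0.067, so 7%.

7%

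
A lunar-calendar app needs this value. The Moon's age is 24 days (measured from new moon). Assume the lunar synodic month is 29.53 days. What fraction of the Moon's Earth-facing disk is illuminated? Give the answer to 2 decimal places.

Phase angle: θ = 360°·(24 d)/(29.53 d) = 292.6°.
Illuminated fraction = (1 − cos 292.6°)/2 = (1 − 0.384)/2 ≈ 0.308.

0.31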